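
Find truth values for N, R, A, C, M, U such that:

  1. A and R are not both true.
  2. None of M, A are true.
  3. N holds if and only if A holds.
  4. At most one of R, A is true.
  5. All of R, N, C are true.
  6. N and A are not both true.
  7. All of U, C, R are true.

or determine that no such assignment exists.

No satisfying assignment exists.

Case N = True:
  (2) forces M = False.
  (2) forces A = False.
  Constraint (3) is violated (N=T, A=F) — contradiction.
Case N = False:
  Constraint (5) is violated (N=F) — contradiction.
Both cases fail — unsatisfiable.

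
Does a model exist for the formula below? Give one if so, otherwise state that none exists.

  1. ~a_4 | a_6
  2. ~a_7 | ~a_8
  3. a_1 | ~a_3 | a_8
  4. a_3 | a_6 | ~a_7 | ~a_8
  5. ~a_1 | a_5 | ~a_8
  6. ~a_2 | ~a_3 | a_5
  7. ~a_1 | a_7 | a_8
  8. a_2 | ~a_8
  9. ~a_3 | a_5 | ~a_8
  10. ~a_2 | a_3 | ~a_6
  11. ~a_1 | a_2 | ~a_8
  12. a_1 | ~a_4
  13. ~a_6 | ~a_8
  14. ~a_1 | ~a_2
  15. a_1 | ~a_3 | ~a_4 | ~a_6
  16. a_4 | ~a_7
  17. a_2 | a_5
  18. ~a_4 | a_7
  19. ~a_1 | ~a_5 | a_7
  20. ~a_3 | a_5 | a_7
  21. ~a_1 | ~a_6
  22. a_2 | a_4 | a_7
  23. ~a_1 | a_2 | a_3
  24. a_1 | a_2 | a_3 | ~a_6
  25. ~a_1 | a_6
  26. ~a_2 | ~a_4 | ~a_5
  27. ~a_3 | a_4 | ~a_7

Set a_1 = False.
  then (a_1 | ~a_4) forces a_4 = False.
  then (a_4 | ~a_7) forces a_7 = False.
  then (a_2 | a_4 | a_7) forces a_2 = True.
Set a_3 = False.
  then (~a_2 | a_3 | ~a_6) forces a_6 = False.
Set a_5 = True.
Set a_8 = True.
All clauses satisfied.

a_1 = False; a_2 = True; a_3 = False; a_4 = False; a_5 = True; a_6 = False; a_7 = False; a_8 = True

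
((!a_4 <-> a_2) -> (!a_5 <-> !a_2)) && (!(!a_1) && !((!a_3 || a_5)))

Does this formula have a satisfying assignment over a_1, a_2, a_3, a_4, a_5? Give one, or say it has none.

a_1: True; a_2: False; a_3: True; a_4: False; a_5: False

  (!a_4 <-> a_2) -> (!a_5 <-> !a_2) = True
    !a_4 <-> a_2 = False
      !a_4 = True
    !a_5 <-> !a_2 = True
      !a_5 = True
      !a_2 = True
  !(!a_1) && !((!a_3 || a_5)) = True
    !(!a_1) = True
      !a_1 = False
    !((!a_3 || a_5)) = True
      !a_3 || a_5 = False
        !a_3 = False
Both conjuncts True, so the formula holds.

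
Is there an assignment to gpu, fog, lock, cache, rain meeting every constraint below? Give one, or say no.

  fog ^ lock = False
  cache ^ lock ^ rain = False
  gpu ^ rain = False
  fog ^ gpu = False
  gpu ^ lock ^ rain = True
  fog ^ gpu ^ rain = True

gpu = True, fog = True, lock = True, cache = False, rain = True

fog ^ lock = T ^ T = False ✓
cache ^ lock ^ rain = F ^ T ^ T = False ✓
gpu ^ rain = T ^ T = False ✓
fog ^ gpu = T ^ T = False ✓
gpu ^ lock ^ rain = T ^ T ^ T = True ✓
fog ^ gpu ^ rain = T ^ T ^ T = True ✓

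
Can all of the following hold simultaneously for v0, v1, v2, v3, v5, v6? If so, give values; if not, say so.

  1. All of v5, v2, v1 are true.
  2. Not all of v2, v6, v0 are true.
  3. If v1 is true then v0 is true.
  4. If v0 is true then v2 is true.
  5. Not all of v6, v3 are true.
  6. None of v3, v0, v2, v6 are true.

The formula is unsatisfiable.

Case v2 = True:
  Constraint (6) is violated (v2=T) — contradiction.
Case v2 = False:
  Constraint (1) is violated (v2=F) — contradiction.
Both cases fail — unsatisfiable.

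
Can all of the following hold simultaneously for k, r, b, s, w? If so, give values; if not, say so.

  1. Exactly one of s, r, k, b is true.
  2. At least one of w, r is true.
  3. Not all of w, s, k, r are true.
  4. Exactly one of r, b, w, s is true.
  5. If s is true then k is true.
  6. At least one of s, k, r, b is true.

k: False, r: True, b: False, s: False, w: False

  (1) {s, r, k, b}: 1 true — exactly one ✓
  (2) {w, r}: 1 true — at least one ✓
  (3) {w, s, k, r}: 1/4 true — not all ✓
  (4) {r, b, w, s}: 1 true — exactly one ✓
  (5) s=F ⇒ k: vacuous ✓
  (6) {s, k, r, b}: 1 true — at least one ✓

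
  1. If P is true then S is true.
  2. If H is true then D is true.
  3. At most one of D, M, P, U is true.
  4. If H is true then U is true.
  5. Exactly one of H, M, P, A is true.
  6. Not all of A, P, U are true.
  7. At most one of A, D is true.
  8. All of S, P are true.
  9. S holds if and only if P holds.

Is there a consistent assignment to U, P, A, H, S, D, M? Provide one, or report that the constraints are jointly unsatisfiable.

U=F; P=T; A=F; H=F; S=T; D=F; M=F

  (1) P=T ⇒ S: T ✓
  (2) H=F ⇒ D: vacuous ✓
  (3) {D, M, P, U}: 1 true — at most one ✓
  (4) H=F ⇒ U: vacuous ✓
  (5) {H, M, P, A}: 1 true — exactly one ✓
  (6) {A, P, U}: 1/3 true — not all ✓
  (7) {A, D}: 0 true — at most one ✓
  (8) {S, P}: all 2 true ✓
  (9) S=T, P=T — same ✓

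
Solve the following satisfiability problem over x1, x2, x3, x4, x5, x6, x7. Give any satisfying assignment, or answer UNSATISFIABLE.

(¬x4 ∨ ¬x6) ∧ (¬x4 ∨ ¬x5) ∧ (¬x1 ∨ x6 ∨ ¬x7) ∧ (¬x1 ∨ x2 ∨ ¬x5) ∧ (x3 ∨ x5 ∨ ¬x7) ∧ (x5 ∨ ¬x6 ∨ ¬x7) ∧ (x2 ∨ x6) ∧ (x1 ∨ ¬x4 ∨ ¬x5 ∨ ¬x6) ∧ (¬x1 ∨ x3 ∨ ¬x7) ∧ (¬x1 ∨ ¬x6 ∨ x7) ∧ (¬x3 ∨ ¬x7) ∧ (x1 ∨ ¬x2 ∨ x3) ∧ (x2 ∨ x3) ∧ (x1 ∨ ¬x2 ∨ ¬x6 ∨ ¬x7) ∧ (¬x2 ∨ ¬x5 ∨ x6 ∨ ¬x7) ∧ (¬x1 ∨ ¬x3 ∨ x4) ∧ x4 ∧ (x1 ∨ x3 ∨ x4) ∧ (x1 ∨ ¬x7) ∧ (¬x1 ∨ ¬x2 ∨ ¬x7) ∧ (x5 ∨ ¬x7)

Unit clause (x4) forces x4 = True.
In (¬x4 ∨ ¬x6) only ¬x6 is left, so x6 = False.
In (¬x4 ∨ ¬x5) only ¬x5 is left, so x5 = False.
In (x2 ∨ x6) only x2 is left, so x2 = True.
In (x5 ∨ ¬x7) only ¬x7 is left, so x7 = False.
Set x1 = True.
Set x3 = True.
All clauses satisfied.

x1 = True; x2 = True; x3 = True; x4 = True; x5 = False; x6 = False; x7 = False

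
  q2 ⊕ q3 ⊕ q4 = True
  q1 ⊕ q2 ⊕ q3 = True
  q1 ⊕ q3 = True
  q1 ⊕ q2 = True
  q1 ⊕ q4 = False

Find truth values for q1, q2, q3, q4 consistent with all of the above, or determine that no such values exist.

q1 = True; q2 = False; q3 = False; q4 = True

q2 ⊕ q3 ⊕ q4 = F ⊕ F ⊕ T = True ✓
q1 ⊕ q2 ⊕ q3 = T ⊕ F ⊕ F = True ✓
q1 ⊕ q3 = T ⊕ F = True ✓
q1 ⊕ q2 = T ⊕ F = True ✓
q1 ⊕ q4 = T ⊕ T = False ✓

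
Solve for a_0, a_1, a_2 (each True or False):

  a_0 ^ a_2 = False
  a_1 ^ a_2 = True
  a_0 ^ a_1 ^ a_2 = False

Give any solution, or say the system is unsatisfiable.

a_0 = True, a_1 = False, a_2 = True

a_0 ^ a_2 = T ^ T = False ✓
a_1 ^ a_2 = F ^ T = True ✓
a_0 ^ a_1 ^ a_2 = T ^ F ^ T = False ✓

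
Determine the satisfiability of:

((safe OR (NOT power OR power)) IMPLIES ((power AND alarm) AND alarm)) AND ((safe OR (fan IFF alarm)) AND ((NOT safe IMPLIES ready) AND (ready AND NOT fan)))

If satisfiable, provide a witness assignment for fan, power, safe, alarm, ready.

fan=F, power=T, safe=T, alarm=T, ready=T

  (safe OR (NOT power OR power)) IMPLIES ((power AND alarm) AND alarm) = True
    safe OR (NOT power OR power) = True
      NOT power OR power = True
        NOT power = False
    (power AND alarm) AND alarm = True
      power AND alarm = True
  (safe OR (fan IFF alarm)) AND ((NOT safe IMPLIES ready) AND (ready AND NOT fan)) = True
    safe OR (fan IFF alarm) = True
      fan IFF alarm = False
    (NOT safe IMPLIES ready) AND (ready AND NOT fan) = True
      NOT safe IMPLIES ready = True
        NOT safe = False
      ready AND NOT fan = True
        NOT fan = True
Both conjuncts True, so the formula holds.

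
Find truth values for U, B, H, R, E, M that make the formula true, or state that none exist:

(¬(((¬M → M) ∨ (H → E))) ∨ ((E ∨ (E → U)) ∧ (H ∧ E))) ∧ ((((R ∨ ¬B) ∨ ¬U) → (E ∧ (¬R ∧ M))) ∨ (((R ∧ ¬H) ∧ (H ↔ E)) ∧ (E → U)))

U: True, B: True, H: True, R: False, E: True, M: True

  ¬(((¬M → M) ∨ (H → E))) ∨ ((E ∨ (E → U)) ∧ (H ∧ E)) = True
    ¬(((¬M → M) ∨ (H → E))) = False
      (¬M → M) ∨ (H → E) = True
        ¬M → M = True
          ¬M = False
        H → E = True
    (E ∨ (E → U)) ∧ (H ∧ E) = True
      E ∨ (E → U) = True
        E → U = True
      H ∧ E = True
  (((R ∨ ¬B) ∨ ¬U) → (E ∧ (¬R ∧ M))) ∨ (((R ∧ ¬H) ∧ (H ↔ E)) ∧ (E → U)) = True
    ((R ∨ ¬B) ∨ ¬U) → (E ∧ (¬R ∧ M)) = True
      (R ∨ ¬B) ∨ ¬U = False
        R ∨ ¬B = False
          ¬B = False
        ¬U = False
      E ∧ (¬R ∧ M) = True
        ¬R ∧ M = True
          ¬R = True
    ((R ∧ ¬H) ∧ (H ↔ E)) ∧ (E → U) = False
      (R ∧ ¬H) ∧ (H ↔ E) = False
        R ∧ ¬H = False
          ¬H = False
        H ↔ E = True
      E → U = True
Both conjuncts True, so the formula holds.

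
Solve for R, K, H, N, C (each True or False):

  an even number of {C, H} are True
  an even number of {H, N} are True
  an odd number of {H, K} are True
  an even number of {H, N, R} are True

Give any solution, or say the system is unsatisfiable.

R: False; K: False; H: True; N: True; C: True

{C, H}: 2 true → even ✓
{H, N}: 2 true → even ✓
{H, K}: 1 true → odd ✓
{H, N, R}: 2 true → even ✓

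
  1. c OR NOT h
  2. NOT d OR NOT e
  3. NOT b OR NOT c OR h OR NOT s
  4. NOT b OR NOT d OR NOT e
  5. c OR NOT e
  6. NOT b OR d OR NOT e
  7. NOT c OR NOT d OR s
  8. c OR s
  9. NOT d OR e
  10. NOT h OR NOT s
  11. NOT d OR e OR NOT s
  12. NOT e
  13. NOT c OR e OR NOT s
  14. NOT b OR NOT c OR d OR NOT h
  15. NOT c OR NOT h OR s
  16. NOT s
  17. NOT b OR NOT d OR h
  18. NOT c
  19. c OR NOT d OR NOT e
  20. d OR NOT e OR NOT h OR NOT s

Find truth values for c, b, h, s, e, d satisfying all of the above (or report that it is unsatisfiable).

Unsatisfiable

Case s = True:
  Clause (NOT s) is falsified — contradiction.
Case s = False:
  (c OR s) forces c = True.
  Clause (NOT c) is falsified — contradiction.
Both cases fail, so the formula is unsatisfiable.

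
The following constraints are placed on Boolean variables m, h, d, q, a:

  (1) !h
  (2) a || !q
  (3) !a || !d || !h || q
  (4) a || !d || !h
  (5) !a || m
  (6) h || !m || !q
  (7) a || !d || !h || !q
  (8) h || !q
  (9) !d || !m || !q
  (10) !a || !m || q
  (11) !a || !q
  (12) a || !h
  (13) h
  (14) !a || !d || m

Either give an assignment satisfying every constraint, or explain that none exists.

Case h = True:
  Clause (!h) is falsified — contradiction.
Case h = False:
  Clause (h) is falsified — contradiction.
Both cases fail, so the formula is unsatisfiable.

Unsatisfiable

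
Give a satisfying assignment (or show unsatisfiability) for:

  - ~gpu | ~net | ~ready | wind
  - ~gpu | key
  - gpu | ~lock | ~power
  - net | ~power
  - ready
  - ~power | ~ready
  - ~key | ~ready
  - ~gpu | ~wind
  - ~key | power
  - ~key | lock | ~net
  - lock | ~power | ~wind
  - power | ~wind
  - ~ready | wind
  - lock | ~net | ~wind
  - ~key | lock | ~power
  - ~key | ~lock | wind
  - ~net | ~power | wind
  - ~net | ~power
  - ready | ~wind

Case wind = True:
  (ready) forces ready = True.
  (~power | ~ready) forces power = False.
  Clause (power | ~wind) is falsified — contradiction.
Case wind = False:
  (ready) forces ready = True.
  Clause (~ready | wind) is falsified — contradiction.
Both cases fail, so the formula is unsatisfiable.

Unsatisfiable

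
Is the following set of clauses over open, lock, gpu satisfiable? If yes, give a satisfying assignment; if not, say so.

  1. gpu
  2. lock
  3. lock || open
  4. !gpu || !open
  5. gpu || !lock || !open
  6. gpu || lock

Unit clause (gpu) forces gpu = True.
Unit clause (lock) forces lock = True.
In (!gpu || !open) only !open is left, so open = False.
Check each clause:
  (gpu): gpu holds.
  (lock): lock holds.
  (lock || open): lock holds.
  (!gpu || !open): !open holds.
  (gpu || !lock || !open): gpu holds.
  (gpu || lock): gpu holds.
All clauses satisfied.

open = False, lock = True, gpu = True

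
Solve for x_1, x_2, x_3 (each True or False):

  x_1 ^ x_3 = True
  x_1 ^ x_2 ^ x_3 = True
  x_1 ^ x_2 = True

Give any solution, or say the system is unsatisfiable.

x_1 = True; x_2 = False; x_3 = False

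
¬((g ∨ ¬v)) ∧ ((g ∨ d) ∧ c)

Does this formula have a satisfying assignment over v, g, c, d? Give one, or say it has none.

v = True; g = False; c = True; d = True

  ¬((g ∨ ¬v)) = True
    g ∨ ¬v = False
      ¬v = False
  (g ∨ d) ∧ c = True
    g ∨ d = True
Both conjuncts True, so the formula holds.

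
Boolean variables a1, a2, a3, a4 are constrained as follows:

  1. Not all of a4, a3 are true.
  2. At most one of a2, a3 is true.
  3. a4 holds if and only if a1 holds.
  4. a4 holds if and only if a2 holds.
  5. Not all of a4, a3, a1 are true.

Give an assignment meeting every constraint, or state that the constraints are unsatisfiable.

a1: True; a2: True; a3: False; a4: True

  (1) {a4, a3}: 1/2 true — not all ✓
  (2) {a2, a3}: 1 true — at most one ✓
  (3) a4=T, a1=T — same ✓
  (4) a4=T, a2=T — same ✓
  (5) {a4, a3, a1}: 2/3 true — not all ✓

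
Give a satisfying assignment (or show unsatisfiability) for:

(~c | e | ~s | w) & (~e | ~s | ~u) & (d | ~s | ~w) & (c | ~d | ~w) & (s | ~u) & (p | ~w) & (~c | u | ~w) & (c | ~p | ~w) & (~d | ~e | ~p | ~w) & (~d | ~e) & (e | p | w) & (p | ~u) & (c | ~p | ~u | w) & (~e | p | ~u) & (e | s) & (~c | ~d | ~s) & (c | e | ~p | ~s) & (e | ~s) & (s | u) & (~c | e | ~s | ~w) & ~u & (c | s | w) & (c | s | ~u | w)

e=T, p=F, d=F, u=F, c=T, s=T, w=F

Unit clause (~u) forces u = False.
In (s | u) only s is left, so s = True.
In (e | ~s) only e is left, so e = True.
In (~d | ~e) only ~d is left, so d = False.
In (d | ~s | ~w) only ~w is left, so w = False.
Set p = False.
Set c = True.
All clauses satisfied.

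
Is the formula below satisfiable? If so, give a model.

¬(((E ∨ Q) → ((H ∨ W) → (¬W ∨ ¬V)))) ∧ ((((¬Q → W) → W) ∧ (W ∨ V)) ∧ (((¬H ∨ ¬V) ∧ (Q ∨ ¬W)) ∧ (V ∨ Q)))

W=T, Q=T, V=T, H=F, E=F

  ¬(((E ∨ Q) → ((H ∨ W) → (¬W ∨ ¬V)))) = True
    (E ∨ Q) → ((H ∨ W) → (¬W ∨ ¬V)) = False
      E ∨ Q = True
      (H ∨ W) → (¬W ∨ ¬V) = False
        H ∨ W = True
        ¬W ∨ ¬V = False
          ¬W = False
          ¬V = False
  (((¬Q → W) → W) ∧ (W ∨ V)) ∧ (((¬H ∨ ¬V) ∧ (Q ∨ ¬W)) ∧ (V ∨ Q)) = True
    ((¬Q → W) → W) ∧ (W ∨ V) = True
      (¬Q → W) → W = True
        ¬Q → W = True
          ¬Q = False
      W ∨ V = True
    ((¬H ∨ ¬V) ∧ (Q ∨ ¬W)) ∧ (V ∨ Q) = True
      (¬H ∨ ¬V) ∧ (Q ∨ ¬W) = True
        ¬H ∨ ¬V = True
          ¬H = True
          ¬V = False
        Q ∨ ¬W = True
          ¬W = False
      V ∨ Q = True
Both conjuncts True, so the formula holds.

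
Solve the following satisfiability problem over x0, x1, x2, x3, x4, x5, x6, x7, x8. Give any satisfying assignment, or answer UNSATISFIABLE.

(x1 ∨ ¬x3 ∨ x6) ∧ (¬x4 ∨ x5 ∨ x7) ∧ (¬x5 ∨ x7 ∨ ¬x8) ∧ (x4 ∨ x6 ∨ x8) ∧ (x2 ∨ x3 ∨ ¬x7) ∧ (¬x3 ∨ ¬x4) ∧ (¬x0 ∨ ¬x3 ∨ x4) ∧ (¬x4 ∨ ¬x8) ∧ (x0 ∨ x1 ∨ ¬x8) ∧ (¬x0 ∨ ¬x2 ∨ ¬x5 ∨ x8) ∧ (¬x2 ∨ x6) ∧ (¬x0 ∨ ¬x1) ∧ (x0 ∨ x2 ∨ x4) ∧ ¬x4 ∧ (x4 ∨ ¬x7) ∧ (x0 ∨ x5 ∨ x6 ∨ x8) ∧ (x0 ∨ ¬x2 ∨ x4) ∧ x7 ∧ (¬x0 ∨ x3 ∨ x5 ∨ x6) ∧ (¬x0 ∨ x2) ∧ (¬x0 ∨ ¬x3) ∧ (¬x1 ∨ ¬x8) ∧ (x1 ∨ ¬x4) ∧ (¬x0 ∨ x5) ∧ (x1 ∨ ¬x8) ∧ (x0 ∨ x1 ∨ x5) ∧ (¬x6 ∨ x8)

Case x4 = True:
  Clause (¬x4) is falsified — contradiction.
Case x4 = False:
  (x4 ∨ ¬x7) forces x7 = False.
  Clause (x7) is falsified — contradiction.
Both cases fail, so the formula is unsatisfiable.

The formula is unsatisfiable.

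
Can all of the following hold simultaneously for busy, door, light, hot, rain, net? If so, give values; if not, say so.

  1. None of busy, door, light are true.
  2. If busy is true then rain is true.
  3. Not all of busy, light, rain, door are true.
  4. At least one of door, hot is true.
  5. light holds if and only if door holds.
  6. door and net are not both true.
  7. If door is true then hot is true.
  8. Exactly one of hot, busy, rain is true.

busy = False, door = False, light = False, hot = True, rain = False, net = False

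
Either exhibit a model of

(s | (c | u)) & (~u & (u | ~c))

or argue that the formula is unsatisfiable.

c = False; u = False; s = True

  s | (c | u) = True
    c | u = False
  ~u & (u | ~c) = True
    ~u = True
    u | ~c = True
      ~c = True
Both conjuncts True, so the formula holds.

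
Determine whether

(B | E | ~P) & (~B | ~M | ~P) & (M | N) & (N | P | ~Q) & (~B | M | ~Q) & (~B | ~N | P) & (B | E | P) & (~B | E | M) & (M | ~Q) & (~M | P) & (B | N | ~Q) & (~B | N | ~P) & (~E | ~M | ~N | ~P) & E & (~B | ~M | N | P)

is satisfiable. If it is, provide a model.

P=T; M=F; Q=F; N=T; B=F; E=T

Unit clause (E) forces E = True.
Set P = True.
Set M = False.
  then (M | N) forces N = True.
  then (M | ~Q) forces Q = False.
Set B = False.
All clauses satisfied.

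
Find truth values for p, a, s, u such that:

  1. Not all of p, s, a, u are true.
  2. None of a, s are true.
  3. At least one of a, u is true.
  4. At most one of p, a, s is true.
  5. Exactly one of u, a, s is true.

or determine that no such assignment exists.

p = True, a = False, s = False, u = True

  (1) {p, s, a, u}: 2/4 true — not all ✓
  (2) {a, s}: 0 true — none ✓
  (3) {a, u}: 1 true — at least one ✓
  (4) {p, a, s}: 1 true — at most one ✓
  (5) {u, a, s}: 1 true — exactly one ✓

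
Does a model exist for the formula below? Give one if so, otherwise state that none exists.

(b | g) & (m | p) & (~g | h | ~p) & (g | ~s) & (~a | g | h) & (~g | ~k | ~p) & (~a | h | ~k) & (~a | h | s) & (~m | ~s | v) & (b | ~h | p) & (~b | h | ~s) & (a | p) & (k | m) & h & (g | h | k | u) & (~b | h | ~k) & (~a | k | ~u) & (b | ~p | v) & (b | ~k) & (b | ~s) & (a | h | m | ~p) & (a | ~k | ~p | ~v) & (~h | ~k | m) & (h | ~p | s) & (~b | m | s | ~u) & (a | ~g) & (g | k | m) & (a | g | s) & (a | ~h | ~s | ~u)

Unit clause (h) forces h = True.
Try m = False:
  (m | p) forces p = True.
  (k | m) forces k = True.
  clause (~h | ~k | m) is falsified — backtrack.
So m = True.
Set u = False.
Set g = True.
  then (a | ~g) forces a = True.
Set s = True.
  then (~m | ~s | v) forces v = True.
  then (b | ~s) forces b = True.
Set k = True.
  then (~g | ~k | ~p) forces p = False.
All clauses satisfied.

h = True; m = True; u = False; g = True; s = True; v = True; b = True; a = True; k = True; p = False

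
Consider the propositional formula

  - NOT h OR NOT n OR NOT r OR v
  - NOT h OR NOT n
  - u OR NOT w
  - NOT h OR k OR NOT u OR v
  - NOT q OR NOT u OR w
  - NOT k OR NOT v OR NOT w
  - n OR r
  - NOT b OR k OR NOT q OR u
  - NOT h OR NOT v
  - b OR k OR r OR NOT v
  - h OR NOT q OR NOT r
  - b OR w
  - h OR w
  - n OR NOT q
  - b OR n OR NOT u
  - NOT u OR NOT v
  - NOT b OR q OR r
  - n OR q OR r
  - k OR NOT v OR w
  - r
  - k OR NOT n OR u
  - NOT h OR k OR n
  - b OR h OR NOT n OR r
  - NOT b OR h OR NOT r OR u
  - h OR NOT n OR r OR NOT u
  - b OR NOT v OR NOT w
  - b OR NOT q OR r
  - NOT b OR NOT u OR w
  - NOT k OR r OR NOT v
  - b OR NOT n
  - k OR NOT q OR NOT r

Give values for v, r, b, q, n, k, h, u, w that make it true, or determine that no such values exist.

Unit clause (r) forces r = True.
Try v = True:
  (NOT h OR NOT v) forces h = False.
  (h OR NOT q OR NOT r) forces q = False.
  (h OR w) forces w = True.
  (u OR NOT w) forces u = True.
  clause (NOT u OR NOT v) is falsified — backtrack.
So v = False.
Try b = False:
  (b OR w) forces w = True.
  (u OR NOT w) forces u = True.
  (b OR n OR NOT u) forces n = True.
  clause (b OR NOT n) is falsified — backtrack.
So b = True.
Set q = False.
Set n = False.
Set k = False.
  then (NOT h OR k OR n) forces h = False.
  then (NOT b OR h OR NOT r OR u) forces u = True.
  then (NOT b OR NOT u OR w) forces w = True.
All clauses satisfied.

v = False, r = True, b = True, q = False, n = False, k = False, h = False, u = True, w = True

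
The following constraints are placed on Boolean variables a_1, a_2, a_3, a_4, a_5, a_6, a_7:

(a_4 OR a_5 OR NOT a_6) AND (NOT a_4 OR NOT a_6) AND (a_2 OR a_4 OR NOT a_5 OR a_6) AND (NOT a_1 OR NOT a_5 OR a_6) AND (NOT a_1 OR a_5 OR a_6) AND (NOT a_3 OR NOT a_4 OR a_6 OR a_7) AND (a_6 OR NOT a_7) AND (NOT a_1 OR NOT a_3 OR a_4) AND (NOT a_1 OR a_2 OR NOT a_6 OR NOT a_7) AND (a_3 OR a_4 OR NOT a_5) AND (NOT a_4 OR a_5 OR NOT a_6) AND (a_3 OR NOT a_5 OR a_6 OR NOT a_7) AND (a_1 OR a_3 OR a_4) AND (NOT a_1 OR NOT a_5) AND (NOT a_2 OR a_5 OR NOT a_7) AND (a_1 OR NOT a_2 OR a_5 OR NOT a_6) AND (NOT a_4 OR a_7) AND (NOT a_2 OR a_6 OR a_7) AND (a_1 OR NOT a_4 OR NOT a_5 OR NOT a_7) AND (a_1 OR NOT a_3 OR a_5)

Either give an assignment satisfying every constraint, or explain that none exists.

Try a_1 = True:
  (NOT a_1 OR NOT a_5) forces a_5 = False.
  (NOT a_1 OR a_5 OR a_6) forces a_6 = True.
  (a_4 OR a_5 OR NOT a_6) forces a_4 = True.
  clause (NOT a_4 OR NOT a_6) is falsified — backtrack.
So a_1 = False.
Set a_2 = False.
Try a_3 = False:
  (a_1 OR a_3 OR a_4) forces a_4 = True.
  (NOT a_4 OR NOT a_6) forces a_6 = False.
  (a_6 OR NOT a_7) forces a_7 = False.
  clause (NOT a_4 OR a_7) is falsified — backtrack.
So a_3 = True.
  then (a_1 OR NOT a_3 OR a_5) forces a_5 = True.
Set a_4 = False.
  then (a_2 OR a_4 OR NOT a_5 OR a_6) forces a_6 = True.
Set a_7 = True.
All clauses satisfied.

a_1: False; a_2: False; a_3: True; a_4: False; a_5: True; a_6: True; a_7: True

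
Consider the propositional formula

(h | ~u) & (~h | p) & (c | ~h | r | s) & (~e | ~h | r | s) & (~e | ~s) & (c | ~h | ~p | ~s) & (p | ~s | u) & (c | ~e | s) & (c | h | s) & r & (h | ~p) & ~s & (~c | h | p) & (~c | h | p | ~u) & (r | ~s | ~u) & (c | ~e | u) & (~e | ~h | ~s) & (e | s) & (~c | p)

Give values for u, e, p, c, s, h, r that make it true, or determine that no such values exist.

Unit clause (r) forces r = True.
Unit clause (~s) forces s = False.
In (e | s) only e is left, so e = True.
In (c | ~e | s) only c is left, so c = True.
In (~c | p) only p is left, so p = True.
In (h | ~p) only h is left, so h = True.
Set u = True.
All clauses satisfied.

u = True; e = True; p = True; c = True; s = False; h = True; r = True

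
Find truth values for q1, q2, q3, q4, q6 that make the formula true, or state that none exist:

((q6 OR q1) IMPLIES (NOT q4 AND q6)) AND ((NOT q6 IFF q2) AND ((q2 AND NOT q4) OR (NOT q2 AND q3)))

q1: False, q2: False, q3: True, q4: False, q6: True

  (q6 OR q1) IMPLIES (NOT q4 AND q6) = True
    q6 OR q1 = True
    NOT q4 AND q6 = True
      NOT q4 = True
  (NOT q6 IFF q2) AND ((q2 AND NOT q4) OR (NOT q2 AND q3)) = True
    NOT q6 IFF q2 = True
      NOT q6 = False
    (q2 AND NOT q4) OR (NOT q2 AND q3) = True
      q2 AND NOT q4 = False
        NOT q4 = True
      NOT q2 AND q3 = True
        NOT q2 = True
Both conjuncts True, so the formula holds.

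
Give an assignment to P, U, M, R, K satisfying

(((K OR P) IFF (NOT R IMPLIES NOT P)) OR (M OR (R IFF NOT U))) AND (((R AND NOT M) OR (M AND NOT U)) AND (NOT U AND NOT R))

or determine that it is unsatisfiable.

P = False, U = False, M = True, R = False, K = False

  ((K OR P) IFF (NOT R IMPLIES NOT P)) OR (M OR (R IFF NOT U)) = True
    (K OR P) IFF (NOT R IMPLIES NOT P) = False
      K OR P = False
      NOT R IMPLIES NOT P = True
        NOT R = True
        NOT P = True
    M OR (R IFF NOT U) = True
      R IFF NOT U = False
        NOT U = True
  ((R AND NOT M) OR (M AND NOT U)) AND (NOT U AND NOT R) = True
    (R AND NOT M) OR (M AND NOT U) = True
      R AND NOT M = False
        NOT M = False
      M AND NOT U = True
        NOT U = True
    NOT U AND NOT R = True
      NOT U = True
      NOT R = True
Both conjuncts True, so the formula holds.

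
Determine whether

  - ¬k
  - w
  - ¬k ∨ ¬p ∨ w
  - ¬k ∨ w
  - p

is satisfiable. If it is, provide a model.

k=F, w=T, p=T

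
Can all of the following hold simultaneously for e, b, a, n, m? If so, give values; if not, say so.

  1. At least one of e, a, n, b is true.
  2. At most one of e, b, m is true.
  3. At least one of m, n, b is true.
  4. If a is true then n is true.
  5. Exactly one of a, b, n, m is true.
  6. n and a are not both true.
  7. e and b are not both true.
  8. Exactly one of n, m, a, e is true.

e: False; b: False; a: False; n: True; m: False

  (1) {e, a, n, b}: 1 true — at least one ✓
  (2) {e, b, m}: 0 true — at most one ✓
  (3) {m, n, b}: 1 true — at least one ✓
  (4) a=F ⇒ n: vacuous ✓
  (5) {a, b, n, m}: 1 true — exactly one ✓
  (6) n=T, a=F — not both ✓
  (7) e=F, b=F — not both ✓
  (8) {n, m, a, e}: 1 true — exactly one ✓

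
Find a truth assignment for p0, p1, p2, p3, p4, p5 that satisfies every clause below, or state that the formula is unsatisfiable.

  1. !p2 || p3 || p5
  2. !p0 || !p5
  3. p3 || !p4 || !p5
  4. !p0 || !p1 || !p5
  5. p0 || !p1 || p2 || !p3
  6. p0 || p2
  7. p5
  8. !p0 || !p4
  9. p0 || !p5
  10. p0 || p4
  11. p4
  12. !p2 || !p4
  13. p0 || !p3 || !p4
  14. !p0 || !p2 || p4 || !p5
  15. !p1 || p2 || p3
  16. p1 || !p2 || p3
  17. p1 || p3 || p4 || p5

No satisfying assignment exists.

Case p5 = True:
  (!p0 || !p5) forces p0 = False.
  Clause (p0 || !p5) is falsified — contradiction.
Case p5 = False:
  Clause (p5) is falsified — contradiction.
Both cases fail, so the formula is unsatisfiable.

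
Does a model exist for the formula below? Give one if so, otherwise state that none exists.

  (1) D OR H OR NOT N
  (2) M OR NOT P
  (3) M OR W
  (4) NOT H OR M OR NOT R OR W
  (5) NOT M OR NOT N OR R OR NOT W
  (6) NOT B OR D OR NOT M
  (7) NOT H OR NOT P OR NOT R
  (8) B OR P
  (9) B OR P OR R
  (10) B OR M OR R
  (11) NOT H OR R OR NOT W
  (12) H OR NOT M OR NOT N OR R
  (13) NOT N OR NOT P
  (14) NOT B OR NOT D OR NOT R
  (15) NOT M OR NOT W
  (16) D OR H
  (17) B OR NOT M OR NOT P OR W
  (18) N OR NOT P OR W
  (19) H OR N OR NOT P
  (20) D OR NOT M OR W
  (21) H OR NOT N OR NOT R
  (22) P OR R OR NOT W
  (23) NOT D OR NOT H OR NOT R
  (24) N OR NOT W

R: True; M: False; W: True; N: True; H: True; B: True; D: False; P: False

Set R = True.
Set M = False.
  then (M OR NOT P) forces P = False.
  then (M OR W) forces W = True.
  then (B OR P) forces B = True.
  then (NOT B OR NOT D OR NOT R) forces D = False.
  then (D OR H) forces H = True.
  then (N OR NOT W) forces N = True.
All clauses satisfied.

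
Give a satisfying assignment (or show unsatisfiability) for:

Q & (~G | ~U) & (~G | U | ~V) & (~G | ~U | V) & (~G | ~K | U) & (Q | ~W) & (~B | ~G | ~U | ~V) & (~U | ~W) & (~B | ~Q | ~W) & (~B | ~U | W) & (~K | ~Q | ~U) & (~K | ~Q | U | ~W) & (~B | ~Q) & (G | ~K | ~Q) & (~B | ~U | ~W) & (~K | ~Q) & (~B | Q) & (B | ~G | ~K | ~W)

K = False; W = False; G = True; U = False; B = False; V = False; Q = True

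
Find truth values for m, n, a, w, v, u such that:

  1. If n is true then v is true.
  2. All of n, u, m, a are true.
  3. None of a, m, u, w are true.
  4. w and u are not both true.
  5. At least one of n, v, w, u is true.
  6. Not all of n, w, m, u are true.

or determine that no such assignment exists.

UNSATISFIABLE

Case m = True:
  Constraint (3) is violated (m=T) — contradiction.
Case m = False:
  Constraint (2) is violated (m=F) — contradiction.
Both cases fail — unsatisfiable.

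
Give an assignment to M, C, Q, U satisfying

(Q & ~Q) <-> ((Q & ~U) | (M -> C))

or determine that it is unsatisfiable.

M = True, C = False, Q = False, U = False

  (Q & ~Q) <-> ((Q & ~U) | (M -> C)) = True
    Q & ~Q = False
      ~Q = True
    (Q & ~U) | (M -> C) = False
      Q & ~U = False
        ~U = True
      M -> C = False
The formula evaluates to True.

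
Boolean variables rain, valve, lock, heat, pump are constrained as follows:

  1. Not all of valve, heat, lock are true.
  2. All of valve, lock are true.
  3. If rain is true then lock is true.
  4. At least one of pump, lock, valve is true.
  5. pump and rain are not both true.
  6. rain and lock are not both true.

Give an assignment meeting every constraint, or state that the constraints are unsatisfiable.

rain = False; valve = True; lock = True; heat = False; pump = False

  (1) {valve, heat, lock}: 2/3 true — not all ✓
  (2) {valve, lock}: all 2 true ✓
  (3) rain=F ⇒ lock: vacuous ✓
  (4) {pump, lock, valve}: 2 true — at least one ✓
  (5) pump=F, rain=F — not both ✓
  (6) rain=F, lock=T — not both ✓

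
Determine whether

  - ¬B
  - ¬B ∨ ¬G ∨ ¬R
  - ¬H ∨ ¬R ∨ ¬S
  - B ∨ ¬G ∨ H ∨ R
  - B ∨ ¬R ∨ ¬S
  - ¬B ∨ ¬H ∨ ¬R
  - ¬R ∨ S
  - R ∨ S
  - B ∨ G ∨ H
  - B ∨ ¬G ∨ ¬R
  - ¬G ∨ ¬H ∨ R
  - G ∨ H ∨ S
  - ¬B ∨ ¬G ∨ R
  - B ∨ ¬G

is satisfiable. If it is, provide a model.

R=F; H=T; G=F; B=F; S=T

Unit clause (¬B) forces B = False.
In (B ∨ ¬G) only ¬G is left, so G = False.
In (B ∨ G ∨ H) only H is left, so H = True.
Try R = True:
  (¬H ∨ ¬R ∨ ¬S) forces S = False.
  clause (¬R ∨ S) is falsified — backtrack.
So R = False.
  then (R ∨ S) forces S = True.
All clauses satisfied.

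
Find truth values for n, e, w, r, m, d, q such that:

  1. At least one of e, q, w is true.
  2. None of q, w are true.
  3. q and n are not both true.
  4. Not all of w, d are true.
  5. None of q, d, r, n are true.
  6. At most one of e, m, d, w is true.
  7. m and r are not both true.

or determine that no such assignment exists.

n = False; e = True; w = False; r = False; m = False; d = False; q = False

  (1) {e, q, w}: 1 true — at least one ✓
  (2) {q, w}: 0 true — none ✓
  (3) q=F, n=F — not both ✓
  (4) {w, d}: 0/2 true — not all ✓
  (5) {q, d, r, n}: 0 true — none ✓
  (6) {e, m, d, w}: 1 true — at most one ✓
  (7) m=F, r=F — not both ✓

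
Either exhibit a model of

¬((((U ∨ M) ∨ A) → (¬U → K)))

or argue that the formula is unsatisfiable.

A = True; M = True; U = False; K = False

  ¬((((U ∨ M) ∨ A) → (¬U → K))) = True
    ((U ∨ M) ∨ A) → (¬U → K) = False
      (U ∨ M) ∨ A = True
        U ∨ M = True
      ¬U → K = False
        ¬U = True
The formula evaluates to True.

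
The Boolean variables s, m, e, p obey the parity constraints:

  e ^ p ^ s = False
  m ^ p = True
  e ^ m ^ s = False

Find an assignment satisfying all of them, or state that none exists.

UNSATISFIABLE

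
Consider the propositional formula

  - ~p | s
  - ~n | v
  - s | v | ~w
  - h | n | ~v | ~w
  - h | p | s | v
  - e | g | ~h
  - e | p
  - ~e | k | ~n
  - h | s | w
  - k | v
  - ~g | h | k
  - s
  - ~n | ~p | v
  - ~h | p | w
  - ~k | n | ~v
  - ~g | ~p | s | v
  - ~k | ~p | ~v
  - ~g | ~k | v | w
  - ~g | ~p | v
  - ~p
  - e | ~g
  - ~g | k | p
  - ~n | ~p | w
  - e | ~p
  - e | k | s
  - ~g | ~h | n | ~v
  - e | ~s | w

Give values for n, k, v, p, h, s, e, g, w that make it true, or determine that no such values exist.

Unit clause (s) forces s = True.
Unit clause (~p) forces p = False.
In (e | p) only e is left, so e = True.
Set n = False.
Set k = False.
  then (k | v) forces v = True.
  then (~g | k | p) forces g = False.
Set h = True.
  then (~h | p | w) forces w = True.
All clauses satisfied.

n = False, k = False, v = True, p = False, h = True, s = True, e = True, g = False, w = True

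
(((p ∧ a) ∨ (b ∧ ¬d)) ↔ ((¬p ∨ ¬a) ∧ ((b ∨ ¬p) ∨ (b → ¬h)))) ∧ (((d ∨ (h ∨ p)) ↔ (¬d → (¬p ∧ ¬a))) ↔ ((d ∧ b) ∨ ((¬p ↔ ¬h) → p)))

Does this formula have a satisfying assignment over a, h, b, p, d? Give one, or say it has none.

a: False, h: False, b: True, p: False, d: False

  ((p ∧ a) ∨ (b ∧ ¬d)) ↔ ((¬p ∨ ¬a) ∧ ((b ∨ ¬p) ∨ (b → ¬h))) = True
    (p ∧ a) ∨ (b ∧ ¬d) = True
      p ∧ a = False
      b ∧ ¬d = True
        ¬d = True
    (¬p ∨ ¬a) ∧ ((b ∨ ¬p) ∨ (b → ¬h)) = True
      ¬p ∨ ¬a = True
        ¬p = True
        ¬a = True
      (b ∨ ¬p) ∨ (b → ¬h) = True
        b ∨ ¬p = True
          ¬p = True
        b → ¬h = True
          ¬h = True
  ((d ∨ (h ∨ p)) ↔ (¬d → (¬p ∧ ¬a))) ↔ ((d ∧ b) ∨ ((¬p ↔ ¬h) → p)) = True
    (d ∨ (h ∨ p)) ↔ (¬d → (¬p ∧ ¬a)) = False
      d ∨ (h ∨ p) = False
        h ∨ p = False
      ¬d → (¬p ∧ ¬a) = True
        ¬d = True
        ¬p ∧ ¬a = True
          ¬p = True
          ¬a = True
    (d ∧ b) ∨ ((¬p ↔ ¬h) → p) = False
      d ∧ b = False
      (¬p ↔ ¬h) → p = False
        ¬p ↔ ¬h = True
          ¬p = True
          ¬h = True
Both conjuncts True, so the formula holds.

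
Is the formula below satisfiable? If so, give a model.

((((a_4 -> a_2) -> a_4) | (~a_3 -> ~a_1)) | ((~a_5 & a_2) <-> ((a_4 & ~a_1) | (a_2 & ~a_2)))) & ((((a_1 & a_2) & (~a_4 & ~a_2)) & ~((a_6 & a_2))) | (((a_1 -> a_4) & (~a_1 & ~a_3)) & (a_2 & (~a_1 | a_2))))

a_1=F, a_2=T, a_3=F, a_4=F, a_5=T, a_6=T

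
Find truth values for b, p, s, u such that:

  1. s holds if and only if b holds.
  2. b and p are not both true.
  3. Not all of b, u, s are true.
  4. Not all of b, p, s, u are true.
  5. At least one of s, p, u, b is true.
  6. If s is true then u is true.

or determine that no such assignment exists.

b = False, p = False, s = False, u = True

  (1) s=F, b=F — same ✓
  (2) b=F, p=F — not both ✓
  (3) {b, u, s}: 1/3 true — not all ✓
  (4) {b, p, s, u}: 1/4 true — not all ✓
  (5) {s, p, u, b}: 1 true — at least one ✓
  (6) s=F ⇒ u: vacuous ✓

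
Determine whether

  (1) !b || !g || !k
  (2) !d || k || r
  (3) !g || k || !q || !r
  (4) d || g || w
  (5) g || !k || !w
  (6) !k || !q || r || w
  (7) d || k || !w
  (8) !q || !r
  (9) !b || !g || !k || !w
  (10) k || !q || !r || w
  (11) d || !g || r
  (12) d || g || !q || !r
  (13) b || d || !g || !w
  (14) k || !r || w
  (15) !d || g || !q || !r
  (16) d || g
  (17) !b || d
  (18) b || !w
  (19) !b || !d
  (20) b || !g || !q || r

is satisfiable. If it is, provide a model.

Set g = True.
Set k = True.
  then (!b || !g || !k) forces b = False.
  then (b || !w) forces w = False.
Set d = True.
Set r = False.
  then (!k || !q || r || w) forces q = False.
All clauses satisfied.

g = True, k = True, d = True, r = False, b = False, w = False, q = False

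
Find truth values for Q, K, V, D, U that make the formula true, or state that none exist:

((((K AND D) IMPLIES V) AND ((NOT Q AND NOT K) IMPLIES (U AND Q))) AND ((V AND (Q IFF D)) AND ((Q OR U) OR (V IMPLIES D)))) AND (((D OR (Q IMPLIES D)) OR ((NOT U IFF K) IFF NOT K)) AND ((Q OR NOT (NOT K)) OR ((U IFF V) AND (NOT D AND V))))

Q: True; K: False; V: True; D: True; U: True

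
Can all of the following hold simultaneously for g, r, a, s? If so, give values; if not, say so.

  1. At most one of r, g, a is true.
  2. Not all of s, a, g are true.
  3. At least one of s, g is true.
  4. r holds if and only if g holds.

g=F, r=F, a=T, s=T

  (1) {r, g, a}: 1 true — at most one ✓
  (2) {s, a, g}: 2/3 true — not all ✓
  (3) {s, g}: 1 true — at least one ✓
  (4) r=F, g=F — same ✓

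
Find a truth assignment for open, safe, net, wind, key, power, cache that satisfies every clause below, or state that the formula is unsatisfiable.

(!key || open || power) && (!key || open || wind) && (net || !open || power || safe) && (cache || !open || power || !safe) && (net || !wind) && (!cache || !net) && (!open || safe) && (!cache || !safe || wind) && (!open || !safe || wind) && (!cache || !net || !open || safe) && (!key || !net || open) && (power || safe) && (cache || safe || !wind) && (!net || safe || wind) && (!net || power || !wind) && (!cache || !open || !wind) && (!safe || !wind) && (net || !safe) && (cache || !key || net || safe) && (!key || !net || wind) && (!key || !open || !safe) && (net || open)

Try open = True:
  (!open || safe) forces safe = True.
  (!open || !safe || wind) forces wind = True.
  clause (!safe || !wind) is falsified — backtrack.
So open = False.
  then (net || open) forces net = True.
  then (!cache || !net) forces cache = False.
  then (!key || !net || open) forces key = False.
Set safe = True.
  then (!safe || !wind) forces wind = False.
Set power = True.
All clauses satisfied.

open=F; safe=T; net=T; wind=F; key=F; power=T; cache=F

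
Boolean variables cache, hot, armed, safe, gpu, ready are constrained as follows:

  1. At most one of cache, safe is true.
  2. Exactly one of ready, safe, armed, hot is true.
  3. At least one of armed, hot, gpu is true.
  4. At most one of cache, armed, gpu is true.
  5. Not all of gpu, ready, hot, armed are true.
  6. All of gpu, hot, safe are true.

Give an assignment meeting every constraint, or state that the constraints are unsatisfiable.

Case hot = True:
  (2) with hot=T forces ready = False.
  (2) with hot=T forces safe = False.
  Constraint (6) is violated (safe=F) — contradiction.
Case hot = False:
  Constraint (6) is violated (hot=F) — contradiction.
Both cases fail — unsatisfiable.

Unsatisfiable — no assignment works.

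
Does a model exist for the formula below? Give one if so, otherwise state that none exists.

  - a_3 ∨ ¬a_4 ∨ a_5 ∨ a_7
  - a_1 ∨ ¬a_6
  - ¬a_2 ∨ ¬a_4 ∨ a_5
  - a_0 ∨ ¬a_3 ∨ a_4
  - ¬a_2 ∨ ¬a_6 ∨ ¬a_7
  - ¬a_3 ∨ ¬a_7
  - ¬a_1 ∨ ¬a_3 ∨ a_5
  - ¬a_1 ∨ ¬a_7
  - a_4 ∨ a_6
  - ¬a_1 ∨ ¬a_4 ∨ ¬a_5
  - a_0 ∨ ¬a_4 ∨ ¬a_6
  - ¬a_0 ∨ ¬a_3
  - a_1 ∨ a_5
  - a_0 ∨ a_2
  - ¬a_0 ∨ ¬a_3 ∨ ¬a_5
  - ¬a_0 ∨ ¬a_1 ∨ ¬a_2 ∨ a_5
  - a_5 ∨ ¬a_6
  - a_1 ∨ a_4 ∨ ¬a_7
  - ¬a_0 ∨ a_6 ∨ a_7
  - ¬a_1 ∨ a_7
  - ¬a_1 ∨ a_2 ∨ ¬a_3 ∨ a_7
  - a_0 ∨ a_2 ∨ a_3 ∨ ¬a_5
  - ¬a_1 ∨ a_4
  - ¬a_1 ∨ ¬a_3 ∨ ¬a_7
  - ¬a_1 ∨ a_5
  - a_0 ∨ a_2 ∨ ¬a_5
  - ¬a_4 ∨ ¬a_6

a_0 = True, a_1 = False, a_2 = True, a_3 = False, a_4 = True, a_5 = True, a_6 = False, a_7 = True

Set a_0 = True.
  then (¬a_0 ∨ ¬a_3) forces a_3 = False.
Try a_1 = True:
  (¬a_1 ∨ ¬a_7) forces a_7 = False.
  clause (¬a_1 ∨ a_7) is falsified — backtrack.
So a_1 = False.
  then (a_1 ∨ ¬a_6) forces a_6 = False.
  then (a_4 ∨ a_6) forces a_4 = True.
  then (a_1 ∨ a_5) forces a_5 = True.
  then (¬a_0 ∨ a_6 ∨ a_7) forces a_7 = True.
Set a_2 = True.
All clauses satisfied.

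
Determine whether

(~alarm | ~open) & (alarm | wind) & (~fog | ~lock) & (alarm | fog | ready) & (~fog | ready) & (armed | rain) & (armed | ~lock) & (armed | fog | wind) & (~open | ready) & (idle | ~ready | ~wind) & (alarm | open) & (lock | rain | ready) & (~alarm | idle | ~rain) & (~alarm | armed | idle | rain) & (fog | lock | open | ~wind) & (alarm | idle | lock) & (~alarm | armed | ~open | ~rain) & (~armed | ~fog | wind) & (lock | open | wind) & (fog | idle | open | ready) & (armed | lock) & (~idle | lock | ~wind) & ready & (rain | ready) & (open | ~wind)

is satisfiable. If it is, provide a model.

lock: True, fog: False, ready: True, rain: True, open: True, wind: True, armed: True, idle: True, alarm: False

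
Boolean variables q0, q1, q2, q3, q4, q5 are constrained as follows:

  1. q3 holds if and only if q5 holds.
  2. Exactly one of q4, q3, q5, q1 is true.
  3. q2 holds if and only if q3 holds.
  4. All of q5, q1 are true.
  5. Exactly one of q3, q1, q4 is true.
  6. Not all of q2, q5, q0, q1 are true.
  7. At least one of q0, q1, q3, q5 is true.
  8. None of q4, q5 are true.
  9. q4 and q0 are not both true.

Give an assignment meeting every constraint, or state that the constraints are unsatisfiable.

Case q5 = True:
  Constraint (8) is violated (q5=T) — contradiction.
Case q5 = False:
  Constraint (4) is violated (q5=F) — contradiction.
Both cases fail — unsatisfiable.

The formula is unsatisfiable.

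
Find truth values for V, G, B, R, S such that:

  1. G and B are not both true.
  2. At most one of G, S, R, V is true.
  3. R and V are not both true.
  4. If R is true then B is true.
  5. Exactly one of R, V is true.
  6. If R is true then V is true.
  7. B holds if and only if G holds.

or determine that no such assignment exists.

V = True, G = False, B = False, R = False, S = False

  (1) G=F, B=F — not both ✓
  (2) {G, S, R, V}: 1 true — at most one ✓
  (3) R=F, V=T — not both ✓
  (4) R=F ⇒ B: vacuous ✓
  (5) {R, V}: 1 true — exactly one ✓
  (6) R=F ⇒ V: vacuous ✓
  (7) B=F, G=F — same ✓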